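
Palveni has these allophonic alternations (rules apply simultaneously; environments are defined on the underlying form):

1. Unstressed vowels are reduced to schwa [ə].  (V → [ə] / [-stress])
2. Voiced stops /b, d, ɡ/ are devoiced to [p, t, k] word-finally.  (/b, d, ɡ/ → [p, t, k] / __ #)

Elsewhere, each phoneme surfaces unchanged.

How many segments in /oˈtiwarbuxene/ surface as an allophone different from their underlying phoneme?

5

Segments that undergo a rule: /o/ → [ə] (rule 1); /a/ → [ə] (rule 1); /u/ → [ə] (rule 1); /e/ → [ə] (rule 1); /e/ → [ə] (rule 1).
All other segments surface unchanged.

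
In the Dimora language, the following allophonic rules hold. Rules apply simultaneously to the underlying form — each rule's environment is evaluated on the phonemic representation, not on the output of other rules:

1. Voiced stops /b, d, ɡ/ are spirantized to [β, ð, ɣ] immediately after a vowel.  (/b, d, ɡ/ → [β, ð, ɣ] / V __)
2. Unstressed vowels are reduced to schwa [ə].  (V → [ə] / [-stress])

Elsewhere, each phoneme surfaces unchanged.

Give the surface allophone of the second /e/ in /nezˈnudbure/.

Rule 2 applies to /e/ (word-final: in an unstressed syllable) → [ə].

[ə]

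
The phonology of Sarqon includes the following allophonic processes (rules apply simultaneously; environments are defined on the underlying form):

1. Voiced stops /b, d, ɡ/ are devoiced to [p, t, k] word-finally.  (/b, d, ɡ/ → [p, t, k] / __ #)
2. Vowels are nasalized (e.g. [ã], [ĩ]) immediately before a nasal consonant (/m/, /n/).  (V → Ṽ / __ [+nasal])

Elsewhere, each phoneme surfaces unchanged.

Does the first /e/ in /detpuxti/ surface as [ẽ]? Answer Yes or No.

No

/e/ (between /d/ and /t/) is in the target of rule 2 but the environment (before a nasal consonant) is not met → [e].
The actual realization is [e], not [ẽ].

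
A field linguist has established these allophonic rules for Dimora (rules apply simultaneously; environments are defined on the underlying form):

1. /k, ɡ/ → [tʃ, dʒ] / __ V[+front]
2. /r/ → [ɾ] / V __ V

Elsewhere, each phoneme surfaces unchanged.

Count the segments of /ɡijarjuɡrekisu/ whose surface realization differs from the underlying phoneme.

2

Segments that undergo a rule: /ɡ/ → [dʒ] (rule 1); /k/ → [tʃ] (rule 1).
All other segments surface unchanged.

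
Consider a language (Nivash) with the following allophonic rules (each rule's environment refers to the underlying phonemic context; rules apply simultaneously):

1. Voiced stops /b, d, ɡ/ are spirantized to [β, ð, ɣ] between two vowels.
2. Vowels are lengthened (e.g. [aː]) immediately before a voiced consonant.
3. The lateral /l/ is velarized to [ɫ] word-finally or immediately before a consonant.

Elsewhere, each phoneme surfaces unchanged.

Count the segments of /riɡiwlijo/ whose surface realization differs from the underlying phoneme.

4

Segments that undergo a rule: /i/ → [iː] (rule 2); /ɡ/ → [ɣ] (rule 1); /i/ → [iː] (rule 2); /i/ → [iː] (rule 2).
All other segments surface unchanged.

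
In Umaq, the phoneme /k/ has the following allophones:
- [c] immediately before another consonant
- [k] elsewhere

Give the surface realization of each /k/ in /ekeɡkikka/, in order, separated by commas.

Occurrence 1 (position 2): no conditioning environment matches → elsewhere allophone [k].
Occurrence 2 (position 5): no conditioning environment matches → elsewhere allophone [k].
Occurrence 3 (position 7): immediately before another consonant → [c].
Occurrence 4 (position 8): no conditioning environment matches → elsewhere allophone [k].

[k], [k], [c], [k]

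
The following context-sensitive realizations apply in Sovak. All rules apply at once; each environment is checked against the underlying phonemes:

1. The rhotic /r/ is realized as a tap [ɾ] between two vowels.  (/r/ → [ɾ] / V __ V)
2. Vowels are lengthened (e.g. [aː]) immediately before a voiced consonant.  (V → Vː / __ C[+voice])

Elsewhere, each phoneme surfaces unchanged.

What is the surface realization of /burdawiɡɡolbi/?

[buːrdaːwiːɡɡoːlbi]

/b/ (word-initial) is unaffected → [b].
/u/ (between /b/ and /r/): before a voiced consonant, so rule 2 applies → [uː].
/r/ (between /u/ and /d/): rule 1 targets it, but not between two vowels → unchanged [r].
/d/ stays [d].
/a/ (between /d/ and /w/) occurs before a voiced consonant → [aː] by rule 2.
/w/ (between /a/ and /i/): no rule targets it → [w].
/i/ (between /w/ and /ɡ/): before a voiced consonant, so rule 2 applies → [iː].
/ɡ/ — not in any rule's target class → [ɡ].
/ɡ/ stays [ɡ].
Rule 2 applies to /o/ (between /ɡ/ and /l/: before a voiced consonant) → [oː].
/l/ — not in any rule's target class → [l].
/b/ — not in any rule's target class → [b].
/i/ (word-final): rule 2 targets it, but not before a voiced consonant → unchanged [i].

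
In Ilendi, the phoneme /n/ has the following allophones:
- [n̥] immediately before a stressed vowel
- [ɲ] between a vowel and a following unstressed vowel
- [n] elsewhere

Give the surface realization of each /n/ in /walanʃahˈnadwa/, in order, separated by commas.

Occurrence 1 (position 5): no conditioning environment matches → elsewhere allophone [n].
Occurrence 2 (position 9): immediately before a stressed vowel → [n̥].

[n], [n̥]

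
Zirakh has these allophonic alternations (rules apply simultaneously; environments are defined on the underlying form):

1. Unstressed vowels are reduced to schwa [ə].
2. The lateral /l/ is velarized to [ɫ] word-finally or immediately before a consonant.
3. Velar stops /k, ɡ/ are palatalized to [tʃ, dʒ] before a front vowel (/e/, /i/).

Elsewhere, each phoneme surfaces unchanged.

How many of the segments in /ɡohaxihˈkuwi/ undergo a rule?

4

Segments that undergo a rule: /o/ → [ə] (rule 1); /a/ → [ə] (rule 1); /i/ → [ə] (rule 1); /i/ → [ə] (rule 1).
All other segments surface unchanged.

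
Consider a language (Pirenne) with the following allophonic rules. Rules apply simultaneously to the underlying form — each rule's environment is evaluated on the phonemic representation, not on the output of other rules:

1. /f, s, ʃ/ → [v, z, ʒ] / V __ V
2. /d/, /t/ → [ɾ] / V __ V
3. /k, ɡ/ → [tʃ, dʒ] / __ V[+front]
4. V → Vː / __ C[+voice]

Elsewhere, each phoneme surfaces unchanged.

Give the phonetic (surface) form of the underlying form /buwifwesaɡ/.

/u/ meets the environment for rule 4 (before a voiced consonant) → [uː].
/i/ (between /w/ and /f/) fails the environment for rule 4, so it stays [i].
/f/ (between /i/ and /w/): rule 1 targets it, but not between two vowels → unchanged [f].
/e/ — between /w/ and /s/; rule 4 does not apply here → [e].
/s/ — between /e/ and /a/, between two vowels — surfaces as [z] (rule 1).
Rule 4 applies to /a/ (between /s/ and /ɡ/: before a voiced consonant) → [aː].
/ɡ/ — word-final; rule 3 does not apply here → [ɡ].

[buːwifwezaːɡ]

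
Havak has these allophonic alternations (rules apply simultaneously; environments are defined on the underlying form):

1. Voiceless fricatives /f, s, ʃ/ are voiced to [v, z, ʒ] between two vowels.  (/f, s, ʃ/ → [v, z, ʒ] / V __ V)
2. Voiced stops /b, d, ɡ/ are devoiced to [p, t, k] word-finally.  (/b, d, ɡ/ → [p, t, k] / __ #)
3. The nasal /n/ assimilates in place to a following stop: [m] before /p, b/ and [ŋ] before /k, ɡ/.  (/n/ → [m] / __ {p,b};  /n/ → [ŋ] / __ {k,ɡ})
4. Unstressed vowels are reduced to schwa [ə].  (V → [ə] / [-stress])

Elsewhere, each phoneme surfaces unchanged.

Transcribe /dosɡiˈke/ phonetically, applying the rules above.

[dəsɡəˈke]

/d/ (word-initial): rule 2 targets it, but not word-finally → unchanged [d].
/o/ meets the environment for rule 4 (in an unstressed syllable) → [ə].
/s/ — between /o/ and /ɡ/; rule 1 does not apply here → [s].
/ɡ/ (between /s/ and /i/) is in the target of rule 2 but the environment (word-finally) is not met → [ɡ].
/i/ meets the environment for rule 4 (in an unstressed syllable) → [ə].
/k/ stays [k].
/e/ (word-final) fails the environment for rule 4, so it stays [e].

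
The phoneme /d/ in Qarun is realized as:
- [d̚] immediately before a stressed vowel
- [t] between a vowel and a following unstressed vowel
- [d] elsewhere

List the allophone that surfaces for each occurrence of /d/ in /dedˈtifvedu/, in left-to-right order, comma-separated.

[d], [d], [t]

Occurrence 1 (position 1): no conditioning environment matches → elsewhere allophone [d].
Occurrence 2 (position 3): no conditioning environment matches → elsewhere allophone [d].
Occurrence 3 (position 9): between a vowel and a following unstressed vowel → [t].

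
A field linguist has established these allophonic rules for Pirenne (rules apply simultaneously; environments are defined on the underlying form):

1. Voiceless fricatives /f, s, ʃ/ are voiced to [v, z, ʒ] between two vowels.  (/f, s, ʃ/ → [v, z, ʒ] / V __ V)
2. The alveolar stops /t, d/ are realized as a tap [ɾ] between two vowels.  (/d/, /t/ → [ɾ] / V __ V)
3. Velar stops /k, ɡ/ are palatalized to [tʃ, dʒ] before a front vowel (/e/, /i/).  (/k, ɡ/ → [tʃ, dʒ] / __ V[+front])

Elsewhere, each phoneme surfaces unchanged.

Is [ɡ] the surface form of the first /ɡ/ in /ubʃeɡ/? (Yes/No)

Yes

/ɡ/ (word-final) fails the environment for rule 3, so it stays [ɡ].
The actual realization is [ɡ], which matches [ɡ].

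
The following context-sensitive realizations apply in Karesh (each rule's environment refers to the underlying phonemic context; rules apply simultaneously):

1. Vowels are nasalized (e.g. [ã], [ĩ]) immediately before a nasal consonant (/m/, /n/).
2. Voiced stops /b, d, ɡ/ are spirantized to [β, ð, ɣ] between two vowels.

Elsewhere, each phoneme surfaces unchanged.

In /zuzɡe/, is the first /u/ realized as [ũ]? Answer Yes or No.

No

/u/ (between /z/ and /z/) is in the target of rule 1 but the environment (before a nasal consonant) is not met → [u].
The actual realization is [u], not [ũ].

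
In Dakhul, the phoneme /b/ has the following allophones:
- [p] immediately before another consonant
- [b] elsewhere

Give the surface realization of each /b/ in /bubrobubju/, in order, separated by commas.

[b], [p], [b], [p]

Occurrence 1 (position 1): no conditioning environment matches → elsewhere allophone [b].
Occurrence 2 (position 3): immediately before another consonant → [p].
Occurrence 3 (position 6): no conditioning environment matches → elsewhere allophone [b].
Occurrence 4 (position 8): immediately before another consonant → [p].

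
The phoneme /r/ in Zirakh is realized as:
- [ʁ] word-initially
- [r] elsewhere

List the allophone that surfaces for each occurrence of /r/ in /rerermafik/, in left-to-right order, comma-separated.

[ʁ], [r], [r]

Occurrence 1 (position 1): word-initially → [ʁ].
Occurrence 2 (position 3): no conditioning environment matches → elsewhere allophone [r].
Occurrence 3 (position 5): no conditioning environment matches → elsewhere allophone [r].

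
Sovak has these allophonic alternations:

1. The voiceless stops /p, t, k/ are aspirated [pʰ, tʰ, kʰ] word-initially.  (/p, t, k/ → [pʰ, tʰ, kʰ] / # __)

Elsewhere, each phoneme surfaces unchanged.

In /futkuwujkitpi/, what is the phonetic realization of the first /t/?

/t/ — between /u/ and /k/; rule 1 does not apply here → [t].

[t]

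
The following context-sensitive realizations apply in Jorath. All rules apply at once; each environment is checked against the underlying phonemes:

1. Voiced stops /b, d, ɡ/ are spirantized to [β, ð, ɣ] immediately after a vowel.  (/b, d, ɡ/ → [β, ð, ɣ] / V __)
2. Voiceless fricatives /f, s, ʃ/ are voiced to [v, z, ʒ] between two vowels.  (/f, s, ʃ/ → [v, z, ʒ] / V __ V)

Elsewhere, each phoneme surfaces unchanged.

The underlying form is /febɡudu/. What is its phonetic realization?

/f/ (word-initial): rule 2 targets it, but not between two vowels → unchanged [f].
/e/ (between /f/ and /b/) is unaffected → [e].
/b/ — between /e/ and /ɡ/, immediately after a vowel — surfaces as [β] (rule 1).
/ɡ/ (between /b/ and /u/) is in the target of rule 1 but the environment (immediately after a vowel) is not met → [ɡ].
/u/ — not in any rule's target class → [u].
/d/ meets the environment for rule 1 (immediately after a vowel) → [ð].
/u/ stays [u].

[feβɡuðu]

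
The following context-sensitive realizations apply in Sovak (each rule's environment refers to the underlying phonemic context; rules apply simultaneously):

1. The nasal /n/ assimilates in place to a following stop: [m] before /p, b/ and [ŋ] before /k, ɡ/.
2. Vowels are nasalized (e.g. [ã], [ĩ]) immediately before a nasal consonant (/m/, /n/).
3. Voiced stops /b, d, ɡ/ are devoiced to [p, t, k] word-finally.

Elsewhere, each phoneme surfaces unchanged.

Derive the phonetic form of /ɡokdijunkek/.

[ɡokdijũŋkek]

/ɡ/ (word-initial) fails the environment for rule 3, so it stays [ɡ].
/o/ (between /ɡ/ and /k/): rule 2 targets it, but not before a nasal consonant → unchanged [o].
/k/ stays [k].
/d/ (between /k/ and /i/) fails the environment for rule 3, so it stays [d].
/i/ — between /d/ and /j/; rule 2 does not apply here → [i].
/j/ (between /i/ and /u/) is unaffected → [j].
/u/ meets the environment for rule 2 (before a nasal consonant) → [ũ].
/n/ — between /u/ and /k/, before a labial or velar stop — surfaces as [ŋ] (rule 1).
/k/ (between /n/ and /e/) is unaffected → [k].
/e/ (between /k/ and /k/) is in the target of rule 2 but the environment (before a nasal consonant) is not met → [e].
/k/ stays [k].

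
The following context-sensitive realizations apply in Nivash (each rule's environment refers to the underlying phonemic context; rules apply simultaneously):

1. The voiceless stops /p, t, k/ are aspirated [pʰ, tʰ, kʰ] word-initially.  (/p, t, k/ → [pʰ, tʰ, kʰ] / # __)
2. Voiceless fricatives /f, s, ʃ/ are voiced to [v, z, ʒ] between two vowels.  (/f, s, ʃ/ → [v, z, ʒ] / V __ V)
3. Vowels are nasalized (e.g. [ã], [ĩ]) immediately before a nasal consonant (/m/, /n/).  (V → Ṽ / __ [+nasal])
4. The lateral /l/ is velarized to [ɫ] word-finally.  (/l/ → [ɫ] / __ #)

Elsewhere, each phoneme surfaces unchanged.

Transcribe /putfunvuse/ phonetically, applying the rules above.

[pʰutfũnvuze]

/p/ (word-initial) occurs word-initially → [pʰ] by rule 1.
/u/ (between /p/ and /t/): rule 3 targets it, but not before a nasal consonant → unchanged [u].
/t/ (between /u/ and /f/): rule 1 targets it, but not word-initially → unchanged [t].
/f/ (between /t/ and /u/): rule 2 targets it, but not between two vowels → unchanged [f].
Rule 3 applies to /u/ (between /f/ and /n/: before a nasal consonant) → [ũ].
/u/ — between /v/ and /s/; rule 3 does not apply here → [u].
Rule 2 applies to /s/ (between /u/ and /e/: between two vowels) → [z].
/e/ — word-final; rule 3 does not apply here → [e].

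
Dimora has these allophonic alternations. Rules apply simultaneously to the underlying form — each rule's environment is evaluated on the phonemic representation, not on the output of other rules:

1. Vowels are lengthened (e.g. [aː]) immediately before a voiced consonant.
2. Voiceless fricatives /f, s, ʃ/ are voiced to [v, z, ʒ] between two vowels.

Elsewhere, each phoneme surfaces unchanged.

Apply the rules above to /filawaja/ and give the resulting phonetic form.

[fiːlaːwaːja]

/f/ — word-initial; rule 2 does not apply here → [f].
/i/ (between /f/ and /l/): before a voiced consonant, so rule 1 applies → [iː].
/a/ — between /l/ and /w/, before a voiced consonant — surfaces as [aː] (rule 1).
/a/ (between /w/ and /j/): before a voiced consonant, so rule 1 applies → [aː].
/a/ — word-final; rule 1 does not apply here → [a].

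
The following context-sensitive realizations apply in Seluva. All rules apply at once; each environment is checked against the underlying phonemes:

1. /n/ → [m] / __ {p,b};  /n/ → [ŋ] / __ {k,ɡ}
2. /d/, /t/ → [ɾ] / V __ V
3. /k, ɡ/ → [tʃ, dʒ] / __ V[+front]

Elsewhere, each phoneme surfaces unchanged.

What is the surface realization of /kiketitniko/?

[tʃitʃeɾitniko]

/k/ — word-initial, before a front vowel — surfaces as [tʃ] (rule 3).
/i/ stays [i].
/k/ (between /i/ and /e/) occurs before a front vowel → [tʃ] by rule 3.
/e/ stays [e].
/t/ (between /e/ and /i/): between two vowels, so rule 2 applies → [ɾ].
/i/ — not in any rule's target class → [i].
/t/ (between /i/ and /n/) fails the environment for rule 2, so it stays [t].
/n/ (between /t/ and /i/): rule 1 targets it, but not before a labial or velar stop → unchanged [n].
/i/ stays [i].
/k/ — between /i/ and /o/; rule 3 does not apply here → [k].
/o/ (word-final) is unaffected → [o].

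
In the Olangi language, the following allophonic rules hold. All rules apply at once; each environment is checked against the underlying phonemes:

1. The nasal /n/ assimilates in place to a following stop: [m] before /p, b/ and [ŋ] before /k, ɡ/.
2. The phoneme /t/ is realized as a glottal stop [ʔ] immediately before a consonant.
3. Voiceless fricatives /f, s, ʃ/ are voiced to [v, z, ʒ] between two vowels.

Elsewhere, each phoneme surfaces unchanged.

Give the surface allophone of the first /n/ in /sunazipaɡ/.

/n/ (between /u/ and /a/): rule 1 targets it, but not before a labial or velar stop → unchanged [n].

[n]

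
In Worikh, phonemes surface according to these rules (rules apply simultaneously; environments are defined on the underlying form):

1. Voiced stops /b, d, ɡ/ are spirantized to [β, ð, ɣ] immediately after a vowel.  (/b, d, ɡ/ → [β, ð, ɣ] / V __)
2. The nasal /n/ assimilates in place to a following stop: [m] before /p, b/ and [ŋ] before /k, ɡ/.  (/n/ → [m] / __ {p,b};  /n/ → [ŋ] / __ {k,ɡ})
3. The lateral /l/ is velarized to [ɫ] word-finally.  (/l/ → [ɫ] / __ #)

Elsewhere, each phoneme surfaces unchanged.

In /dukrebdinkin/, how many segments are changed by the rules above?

2

Segments that undergo a rule: /b/ → [β] (rule 1); /n/ → [ŋ] (rule 2).
All other segments surface unchanged.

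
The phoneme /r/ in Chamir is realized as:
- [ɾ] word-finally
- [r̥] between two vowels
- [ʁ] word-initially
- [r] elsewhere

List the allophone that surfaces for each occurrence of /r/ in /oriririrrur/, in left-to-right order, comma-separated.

Occurrence 1 (position 2): between two vowels → [r̥].
Occurrence 2 (position 4): between two vowels → [r̥].
Occurrence 3 (position 6): between two vowels → [r̥].
Occurrence 4 (position 8): no conditioning environment matches → elsewhere allophone [r].
Occurrence 5 (position 9): no conditioning environment matches → elsewhere allophone [r].
Occurrence 6 (position 11): word-finally → [ɾ].

[r̥], [r̥], [r̥], [r], [r], [ɾ]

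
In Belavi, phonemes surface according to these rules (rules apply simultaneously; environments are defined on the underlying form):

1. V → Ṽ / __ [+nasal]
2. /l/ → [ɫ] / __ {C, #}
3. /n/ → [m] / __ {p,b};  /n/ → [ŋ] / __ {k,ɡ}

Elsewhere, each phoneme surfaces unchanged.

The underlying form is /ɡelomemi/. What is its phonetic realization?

/ɡ/ (word-initial) is unaffected → [ɡ].
/e/ (between /ɡ/ and /l/) fails the environment for rule 1, so it stays [e].
/l/ (between /e/ and /o/) fails the environment for rule 2, so it stays [l].
/o/ meets the environment for rule 1 (before a nasal consonant) → [õ].
/m/ (between /o/ and /e/): no rule targets it → [m].
/e/ (between /m/ and /m/): before a nasal consonant, so rule 1 applies → [ẽ].
/m/ (between /e/ and /i/): no rule targets it → [m].
/i/ (word-final) fails the environment for rule 1, so it stays [i].

[ɡelõmẽmi]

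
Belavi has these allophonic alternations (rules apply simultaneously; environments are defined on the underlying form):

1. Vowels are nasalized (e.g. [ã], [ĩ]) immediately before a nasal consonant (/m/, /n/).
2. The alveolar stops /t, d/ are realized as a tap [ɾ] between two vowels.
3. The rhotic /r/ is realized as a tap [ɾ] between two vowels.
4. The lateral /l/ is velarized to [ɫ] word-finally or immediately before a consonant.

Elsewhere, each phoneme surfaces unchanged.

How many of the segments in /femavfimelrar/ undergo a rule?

3

Segments that undergo a rule: /e/ → [ẽ] (rule 1); /i/ → [ĩ] (rule 1); /l/ → [ɫ] (rule 4).
All other segments surface unchanged.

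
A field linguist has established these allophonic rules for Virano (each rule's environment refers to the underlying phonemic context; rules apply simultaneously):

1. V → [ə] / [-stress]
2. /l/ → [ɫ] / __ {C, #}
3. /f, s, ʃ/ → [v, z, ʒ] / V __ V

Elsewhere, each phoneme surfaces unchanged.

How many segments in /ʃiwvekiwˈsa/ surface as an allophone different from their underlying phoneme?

3

Segments that undergo a rule: /i/ → [ə] (rule 1); /e/ → [ə] (rule 1); /i/ → [ə] (rule 1).
All other segments surface unchanged.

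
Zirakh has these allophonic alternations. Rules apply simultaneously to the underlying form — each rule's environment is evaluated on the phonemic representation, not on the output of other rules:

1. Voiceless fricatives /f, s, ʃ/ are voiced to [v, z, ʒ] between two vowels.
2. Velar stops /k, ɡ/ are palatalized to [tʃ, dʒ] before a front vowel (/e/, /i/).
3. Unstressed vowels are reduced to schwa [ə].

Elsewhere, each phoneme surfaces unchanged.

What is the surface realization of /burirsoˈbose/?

[bərərsəˈbozə]

/u/ (between /b/ and /r/) occurs in an unstressed syllable → [ə] by rule 3.
/i/ (between /r/ and /r/) occurs in an unstressed syllable → [ə] by rule 3.
/s/ (between /r/ and /o/) fails the environment for rule 1, so it stays [s].
/o/ — between /s/ and /b/, in an unstressed syllable — surfaces as [ə] (rule 3).
/o/ (between /b/ and /s/) is in the target of rule 3 but the environment (in an unstressed syllable) is not met → [o].
/s/ — between /o/ and /e/, between two vowels — surfaces as [z] (rule 1).
/e/ meets the environment for rule 3 (in an unstressed syllable) → [ə].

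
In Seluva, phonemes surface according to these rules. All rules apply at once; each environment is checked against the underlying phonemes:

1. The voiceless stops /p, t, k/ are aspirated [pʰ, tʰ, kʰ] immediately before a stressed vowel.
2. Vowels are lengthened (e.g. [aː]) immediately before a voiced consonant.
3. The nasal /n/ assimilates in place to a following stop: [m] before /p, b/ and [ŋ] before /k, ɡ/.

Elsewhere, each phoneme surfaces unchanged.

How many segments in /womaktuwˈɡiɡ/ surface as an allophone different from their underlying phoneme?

Segments that undergo a rule: /o/ → [oː] (rule 2); /u/ → [uː] (rule 2); /i/ → [iː] (rule 2).
All other segments surface unchanged.

3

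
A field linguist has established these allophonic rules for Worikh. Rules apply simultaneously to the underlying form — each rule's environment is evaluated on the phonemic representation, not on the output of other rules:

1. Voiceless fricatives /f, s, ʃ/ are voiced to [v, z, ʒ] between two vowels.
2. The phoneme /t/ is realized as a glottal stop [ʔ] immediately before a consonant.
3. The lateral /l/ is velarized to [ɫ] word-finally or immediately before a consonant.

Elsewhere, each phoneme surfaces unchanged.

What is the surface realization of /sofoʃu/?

[sovoʒu]

/s/ (word-initial): rule 1 targets it, but not between two vowels → unchanged [s].
/f/ (between /o/ and /o/): between two vowels, so rule 1 applies → [v].
Rule 1 applies to /ʃ/ (between /o/ and /u/: between two vowels) → [ʒ].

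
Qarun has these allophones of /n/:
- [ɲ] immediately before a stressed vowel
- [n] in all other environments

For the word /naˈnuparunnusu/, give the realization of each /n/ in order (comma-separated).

Occurrence 1 (position 1): no conditioning environment matches → elsewhere allophone [n].
Occurrence 2 (position 3): immediately before a stressed vowel → [ɲ].
Occurrence 3 (position 9): no conditioning environment matches → elsewhere allophone [n].
Occurrence 4 (position 10): no conditioning environment matches → elsewhere allophone [n].

[n], [ɲ], [n], [n]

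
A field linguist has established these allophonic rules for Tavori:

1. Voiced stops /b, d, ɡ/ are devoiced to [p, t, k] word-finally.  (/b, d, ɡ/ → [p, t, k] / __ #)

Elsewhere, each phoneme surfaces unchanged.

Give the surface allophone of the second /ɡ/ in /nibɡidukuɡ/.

[k]

/ɡ/ (word-final) occurs word-finally → [k] by rule 1.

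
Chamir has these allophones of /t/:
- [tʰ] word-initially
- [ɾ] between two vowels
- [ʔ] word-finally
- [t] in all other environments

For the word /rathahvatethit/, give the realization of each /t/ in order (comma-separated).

[t], [ɾ], [t], [ʔ]

Occurrence 1 (position 3): no conditioning environment matches → elsewhere allophone [t].
Occurrence 2 (position 9): between two vowels → [ɾ].
Occurrence 3 (position 11): no conditioning environment matches → elsewhere allophone [t].
Occurrence 4 (position 14): word-finally → [ʔ].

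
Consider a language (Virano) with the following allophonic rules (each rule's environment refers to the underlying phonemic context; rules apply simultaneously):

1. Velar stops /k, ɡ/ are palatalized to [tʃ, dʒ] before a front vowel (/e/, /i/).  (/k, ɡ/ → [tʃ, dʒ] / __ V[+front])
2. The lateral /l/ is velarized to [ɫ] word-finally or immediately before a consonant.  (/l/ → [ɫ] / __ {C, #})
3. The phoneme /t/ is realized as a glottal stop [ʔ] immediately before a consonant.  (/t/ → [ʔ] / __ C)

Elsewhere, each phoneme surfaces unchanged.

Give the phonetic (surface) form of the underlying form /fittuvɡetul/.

[fiʔtuvdʒetuɫ]

/f/ — not in any rule's target class → [f].
/i/ stays [i].
/t/ meets the environment for rule 3 (immediately before a consonant) → [ʔ].
/t/ (between /t/ and /u/) is in the target of rule 3 but the environment (immediately before a consonant) is not met → [t].
/u/ (between /t/ and /v/) is unaffected → [u].
/v/ — not in any rule's target class → [v].
/ɡ/ meets the environment for rule 1 (before a front vowel) → [dʒ].
/e/ stays [e].
/t/ (between /e/ and /u/) fails the environment for rule 3, so it stays [t].
/u/ (between /t/ and /l/): no rule targets it → [u].
/l/ (word-final): word-finally or immediately before a consonant, so rule 2 applies → [ɫ].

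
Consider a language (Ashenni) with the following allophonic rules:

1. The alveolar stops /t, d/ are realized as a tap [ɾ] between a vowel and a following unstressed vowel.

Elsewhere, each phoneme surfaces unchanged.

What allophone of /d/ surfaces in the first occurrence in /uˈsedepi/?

/d/ (between /e/ and /e/) occurs between a vowel and a following unstressed vowel → [ɾ] by rule 1.

[ɾ]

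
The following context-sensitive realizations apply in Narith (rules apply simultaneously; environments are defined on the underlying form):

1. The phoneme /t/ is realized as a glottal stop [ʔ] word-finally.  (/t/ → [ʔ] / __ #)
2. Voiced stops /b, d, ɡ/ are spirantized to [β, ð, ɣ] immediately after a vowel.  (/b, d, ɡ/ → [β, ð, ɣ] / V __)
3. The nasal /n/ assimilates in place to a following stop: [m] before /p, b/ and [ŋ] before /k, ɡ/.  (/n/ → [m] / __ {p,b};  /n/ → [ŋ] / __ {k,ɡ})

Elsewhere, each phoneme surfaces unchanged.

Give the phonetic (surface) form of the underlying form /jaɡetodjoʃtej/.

/ɡ/ — between /a/ and /e/, immediately after a vowel — surfaces as [ɣ] (rule 2).
/t/ — between /e/ and /o/; rule 1 does not apply here → [t].
/d/ (between /o/ and /j/): immediately after a vowel, so rule 2 applies → [ð].
/t/ (between /ʃ/ and /e/) is in the target of rule 1 but the environment (word-finally) is not met → [t].

[jaɣetoðjoʃtej]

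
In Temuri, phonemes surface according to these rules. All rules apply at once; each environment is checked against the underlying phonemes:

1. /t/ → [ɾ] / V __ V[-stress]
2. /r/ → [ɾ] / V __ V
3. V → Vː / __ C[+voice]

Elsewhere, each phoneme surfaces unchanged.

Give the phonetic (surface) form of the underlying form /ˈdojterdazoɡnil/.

[ˈdoːjteːrdaːzoːɡniːl]

/o/ (between /d/ and /j/) occurs before a voiced consonant → [oː] by rule 3.
/t/ (between /j/ and /e/) fails the environment for rule 1, so it stays [t].
/e/ meets the environment for rule 3 (before a voiced consonant) → [eː].
/r/ (between /e/ and /d/) fails the environment for rule 2, so it stays [r].
/a/ — between /d/ and /z/, before a voiced consonant — surfaces as [aː] (rule 3).
/o/ meets the environment for rule 3 (before a voiced consonant) → [oː].
/i/ meets the environment for rule 3 (before a voiced consonant) → [iː].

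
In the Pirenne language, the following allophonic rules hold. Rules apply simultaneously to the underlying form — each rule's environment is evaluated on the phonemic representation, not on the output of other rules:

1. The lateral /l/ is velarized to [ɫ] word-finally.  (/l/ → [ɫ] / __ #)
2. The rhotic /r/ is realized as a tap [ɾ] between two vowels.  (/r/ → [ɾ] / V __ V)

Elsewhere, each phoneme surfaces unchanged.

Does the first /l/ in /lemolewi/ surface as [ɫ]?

/l/ (word-initial): rule 1 targets it, but not word-finally → unchanged [l].
The actual realization is [l], not [ɫ].

No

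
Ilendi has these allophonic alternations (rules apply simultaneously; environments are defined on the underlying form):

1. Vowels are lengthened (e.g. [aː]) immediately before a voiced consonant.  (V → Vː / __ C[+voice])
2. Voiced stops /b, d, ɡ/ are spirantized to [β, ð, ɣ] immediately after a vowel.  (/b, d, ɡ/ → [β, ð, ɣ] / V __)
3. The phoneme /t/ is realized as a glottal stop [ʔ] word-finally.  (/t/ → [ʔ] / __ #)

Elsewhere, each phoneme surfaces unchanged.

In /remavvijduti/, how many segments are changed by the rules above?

3

Segments that undergo a rule: /e/ → [eː] (rule 1); /a/ → [aː] (rule 1); /i/ → [iː] (rule 1).
All other segments surface unchanged.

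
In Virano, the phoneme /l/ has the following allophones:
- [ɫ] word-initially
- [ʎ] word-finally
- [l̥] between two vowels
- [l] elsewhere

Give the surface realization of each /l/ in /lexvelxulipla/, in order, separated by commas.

Occurrence 1 (position 1): word-initially → [ɫ].
Occurrence 2 (position 6): no conditioning environment matches → elsewhere allophone [l].
Occurrence 3 (position 9): between two vowels → [l̥].
Occurrence 4 (position 12): no conditioning environment matches → elsewhere allophone [l].

[ɫ], [l], [l̥], [l]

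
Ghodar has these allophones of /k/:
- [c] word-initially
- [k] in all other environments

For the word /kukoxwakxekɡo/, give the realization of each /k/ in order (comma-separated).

[c], [k], [k], [k]

Occurrence 1 (position 1): word-initially → [c].
Occurrence 2 (position 3): no conditioning environment matches → elsewhere allophone [k].
Occurrence 3 (position 8): no conditioning environment matches → elsewhere allophone [k].
Occurrence 4 (position 11): no conditioning environment matches → elsewhere allophone [k].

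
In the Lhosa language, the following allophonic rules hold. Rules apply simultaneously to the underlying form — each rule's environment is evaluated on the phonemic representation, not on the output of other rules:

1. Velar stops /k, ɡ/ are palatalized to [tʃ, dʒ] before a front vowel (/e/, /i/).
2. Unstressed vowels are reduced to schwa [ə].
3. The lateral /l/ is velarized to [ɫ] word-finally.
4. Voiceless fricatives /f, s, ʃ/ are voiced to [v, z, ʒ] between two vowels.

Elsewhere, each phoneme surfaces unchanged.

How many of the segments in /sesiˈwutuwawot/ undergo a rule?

Segments that undergo a rule: /e/ → [ə] (rule 2); /s/ → [z] (rule 4); /i/ → [ə] (rule 2); /u/ → [ə] (rule 2); /a/ → [ə] (rule 2); /o/ → [ə] (rule 2).
All other segments surface unchanged.

6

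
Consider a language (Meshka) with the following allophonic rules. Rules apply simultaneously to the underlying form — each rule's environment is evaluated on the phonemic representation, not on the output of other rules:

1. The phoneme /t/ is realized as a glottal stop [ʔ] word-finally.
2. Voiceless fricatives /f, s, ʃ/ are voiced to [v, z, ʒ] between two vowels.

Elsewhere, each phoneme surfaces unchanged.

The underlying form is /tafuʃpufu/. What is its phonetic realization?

[tavuʃpuvu]

/t/ (word-initial): rule 1 targets it, but not word-finally → unchanged [t].
/a/ (between /t/ and /f/): no rule targets it → [a].
Rule 2 applies to /f/ (between /a/ and /u/: between two vowels) → [v].
/u/ (between /f/ and /ʃ/): no rule targets it → [u].
/ʃ/ (between /u/ and /p/) is in the target of rule 2 but the environment (between two vowels) is not met → [ʃ].
/p/ — not in any rule's target class → [p].
/u/ (between /p/ and /f/) is unaffected → [u].
/f/ — between /u/ and /u/, between two vowels — surfaces as [v] (rule 2).
/u/ (word-final): no rule targets it → [u].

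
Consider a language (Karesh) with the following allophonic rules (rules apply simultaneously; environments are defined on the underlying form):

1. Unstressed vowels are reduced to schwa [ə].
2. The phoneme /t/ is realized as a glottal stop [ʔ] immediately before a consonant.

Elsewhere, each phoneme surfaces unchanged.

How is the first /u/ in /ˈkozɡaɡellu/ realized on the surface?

[ə]

/u/ (word-final): in an unstressed syllable, so rule 1 applies → [ə].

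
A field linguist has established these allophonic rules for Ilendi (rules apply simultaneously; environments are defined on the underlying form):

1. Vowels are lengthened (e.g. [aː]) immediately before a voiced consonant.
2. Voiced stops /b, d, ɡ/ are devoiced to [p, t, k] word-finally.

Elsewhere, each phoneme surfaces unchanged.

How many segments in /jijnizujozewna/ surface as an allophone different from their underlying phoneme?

Segments that undergo a rule: /i/ → [iː] (rule 1); /i/ → [iː] (rule 1); /u/ → [uː] (rule 1); /o/ → [oː] (rule 1); /e/ → [eː] (rule 1).
All other segments surface unchanged.

5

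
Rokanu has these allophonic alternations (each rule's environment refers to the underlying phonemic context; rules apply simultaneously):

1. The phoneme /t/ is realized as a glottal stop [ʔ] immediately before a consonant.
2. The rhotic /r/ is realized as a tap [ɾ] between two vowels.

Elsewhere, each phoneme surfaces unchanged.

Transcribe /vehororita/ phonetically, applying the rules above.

[vehoɾoɾita]

/v/ stays [v].
/e/ stays [e].
/h/ (between /e/ and /o/) is unaffected → [h].
/o/ stays [o].
Rule 2 applies to /r/ (between /o/ and /o/: between two vowels) → [ɾ].
/o/ (between /r/ and /r/) is unaffected → [o].
/r/ meets the environment for rule 2 (between two vowels) → [ɾ].
/i/ — not in any rule's target class → [i].
/t/ (between /i/ and /a/): rule 1 targets it, but not immediately before a consonant → unchanged [t].
/a/ — not in any rule's target class → [a].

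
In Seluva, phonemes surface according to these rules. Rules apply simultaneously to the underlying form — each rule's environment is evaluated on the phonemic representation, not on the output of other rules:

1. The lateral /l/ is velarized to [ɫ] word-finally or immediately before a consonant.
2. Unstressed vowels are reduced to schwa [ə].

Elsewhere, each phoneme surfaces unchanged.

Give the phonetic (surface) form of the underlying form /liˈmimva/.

[ləˈmimvə]

/l/ — word-initial; rule 1 does not apply here → [l].
Rule 2 applies to /i/ (between /l/ and /m/: in an unstressed syllable) → [ə].
/m/ (between /i/ and /i/) is unaffected → [m].
/i/ — between /m/ and /m/; rule 2 does not apply here → [i].
/m/ — not in any rule's target class → [m].
/v/ stays [v].
/a/ (word-final) occurs in an unstressed syllable → [ə] by rule 2.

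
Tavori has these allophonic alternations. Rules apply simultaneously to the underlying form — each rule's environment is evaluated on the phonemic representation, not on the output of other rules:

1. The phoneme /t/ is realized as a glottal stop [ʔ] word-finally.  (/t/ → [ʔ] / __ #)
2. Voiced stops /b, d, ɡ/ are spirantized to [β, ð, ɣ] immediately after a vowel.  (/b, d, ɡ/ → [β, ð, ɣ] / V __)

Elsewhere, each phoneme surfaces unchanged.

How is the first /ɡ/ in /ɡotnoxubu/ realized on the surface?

[ɡ]

/ɡ/ (word-initial) is in the target of rule 2 but the environment (immediately after a vowel) is not met → [ɡ].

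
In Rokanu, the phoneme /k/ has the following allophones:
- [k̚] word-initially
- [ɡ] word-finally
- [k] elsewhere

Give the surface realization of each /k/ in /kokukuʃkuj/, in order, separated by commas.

[k̚], [k], [k], [k]

Occurrence 1 (position 1): word-initially → [k̚].
Occurrence 2 (position 3): no conditioning environment matches → elsewhere allophone [k].
Occurrence 3 (position 5): no conditioning environment matches → elsewhere allophone [k].
Occurrence 4 (position 8): no conditioning environment matches → elsewhere allophone [k].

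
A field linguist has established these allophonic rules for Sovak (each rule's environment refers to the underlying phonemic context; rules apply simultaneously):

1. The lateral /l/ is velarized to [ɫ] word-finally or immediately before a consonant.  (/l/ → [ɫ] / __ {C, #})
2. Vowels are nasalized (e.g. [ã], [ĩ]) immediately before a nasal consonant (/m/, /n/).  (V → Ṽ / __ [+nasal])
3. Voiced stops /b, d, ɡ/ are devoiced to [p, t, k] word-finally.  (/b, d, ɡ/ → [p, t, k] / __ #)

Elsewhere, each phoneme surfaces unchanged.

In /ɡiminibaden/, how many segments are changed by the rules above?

Segments that undergo a rule: /i/ → [ĩ] (rule 2); /i/ → [ĩ] (rule 2); /e/ → [ẽ] (rule 2).
All other segments surface unchanged.

3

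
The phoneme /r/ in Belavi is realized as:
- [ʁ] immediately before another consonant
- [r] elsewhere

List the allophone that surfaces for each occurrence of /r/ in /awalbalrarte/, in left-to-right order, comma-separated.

Occurrence 1 (position 8): no conditioning environment matches → elsewhere allophone [r].
Occurrence 2 (position 10): immediately before another consonant → [ʁ].

[r], [ʁ]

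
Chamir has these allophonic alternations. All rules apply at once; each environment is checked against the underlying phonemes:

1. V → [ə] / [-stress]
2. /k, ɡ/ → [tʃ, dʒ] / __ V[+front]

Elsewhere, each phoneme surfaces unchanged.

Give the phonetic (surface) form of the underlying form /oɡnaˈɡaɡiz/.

[əɡnəˈɡadʒəz]

/o/ meets the environment for rule 1 (in an unstressed syllable) → [ə].
/ɡ/ — between /o/ and /n/; rule 2 does not apply here → [ɡ].
/n/ stays [n].
/a/ meets the environment for rule 1 (in an unstressed syllable) → [ə].
/ɡ/ (between /a/ and /a/): rule 2 targets it, but not before a front vowel → unchanged [ɡ].
/a/ — between /ɡ/ and /ɡ/; rule 1 does not apply here → [a].
/ɡ/ meets the environment for rule 2 (before a front vowel) → [dʒ].
/i/ meets the environment for rule 1 (in an unstressed syllable) → [ə].
/z/ stays [z].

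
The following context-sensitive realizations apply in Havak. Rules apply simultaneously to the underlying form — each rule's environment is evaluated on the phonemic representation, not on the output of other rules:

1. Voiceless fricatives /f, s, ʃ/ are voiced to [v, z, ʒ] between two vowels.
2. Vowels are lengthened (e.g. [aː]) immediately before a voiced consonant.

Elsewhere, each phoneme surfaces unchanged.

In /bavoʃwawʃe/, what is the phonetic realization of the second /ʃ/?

/ʃ/ (between /w/ and /e/): rule 1 targets it, but not between two vowels → unchanged [ʃ].

[ʃ]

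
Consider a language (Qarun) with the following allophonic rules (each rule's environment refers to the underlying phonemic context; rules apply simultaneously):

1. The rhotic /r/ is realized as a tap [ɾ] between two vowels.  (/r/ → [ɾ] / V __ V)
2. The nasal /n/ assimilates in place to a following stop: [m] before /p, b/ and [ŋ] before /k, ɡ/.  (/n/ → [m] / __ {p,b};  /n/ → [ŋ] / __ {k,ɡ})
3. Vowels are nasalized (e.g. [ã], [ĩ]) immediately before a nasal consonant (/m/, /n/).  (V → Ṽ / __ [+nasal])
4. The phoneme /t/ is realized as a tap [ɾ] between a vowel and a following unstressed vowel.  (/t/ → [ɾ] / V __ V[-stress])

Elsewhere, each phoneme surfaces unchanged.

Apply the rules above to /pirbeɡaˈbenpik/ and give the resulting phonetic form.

/p/ stays [p].
/i/ (between /p/ and /r/): rule 3 targets it, but not before a nasal consonant → unchanged [i].
/r/ (between /i/ and /b/) fails the environment for rule 1, so it stays [r].
/b/ — not in any rule's target class → [b].
/e/ (between /b/ and /ɡ/) is in the target of rule 3 but the environment (before a nasal consonant) is not met → [e].
/ɡ/ stays [ɡ].
/a/ — between /ɡ/ and /b/; rule 3 does not apply here → [a].
/b/ (between /a/ and /e/): no rule targets it → [b].
/e/ — between /b/ and /n/, before a nasal consonant — surfaces as [ẽ] (rule 3).
/n/ — between /e/ and /p/, before a labial or velar stop — surfaces as [m] (rule 2).
/p/ (between /n/ and /i/) is unaffected → [p].
/i/ (between /p/ and /k/): rule 3 targets it, but not before a nasal consonant → unchanged [i].
/k/ (word-final) is unaffected → [k].

[pirbeɡaˈbẽmpik]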